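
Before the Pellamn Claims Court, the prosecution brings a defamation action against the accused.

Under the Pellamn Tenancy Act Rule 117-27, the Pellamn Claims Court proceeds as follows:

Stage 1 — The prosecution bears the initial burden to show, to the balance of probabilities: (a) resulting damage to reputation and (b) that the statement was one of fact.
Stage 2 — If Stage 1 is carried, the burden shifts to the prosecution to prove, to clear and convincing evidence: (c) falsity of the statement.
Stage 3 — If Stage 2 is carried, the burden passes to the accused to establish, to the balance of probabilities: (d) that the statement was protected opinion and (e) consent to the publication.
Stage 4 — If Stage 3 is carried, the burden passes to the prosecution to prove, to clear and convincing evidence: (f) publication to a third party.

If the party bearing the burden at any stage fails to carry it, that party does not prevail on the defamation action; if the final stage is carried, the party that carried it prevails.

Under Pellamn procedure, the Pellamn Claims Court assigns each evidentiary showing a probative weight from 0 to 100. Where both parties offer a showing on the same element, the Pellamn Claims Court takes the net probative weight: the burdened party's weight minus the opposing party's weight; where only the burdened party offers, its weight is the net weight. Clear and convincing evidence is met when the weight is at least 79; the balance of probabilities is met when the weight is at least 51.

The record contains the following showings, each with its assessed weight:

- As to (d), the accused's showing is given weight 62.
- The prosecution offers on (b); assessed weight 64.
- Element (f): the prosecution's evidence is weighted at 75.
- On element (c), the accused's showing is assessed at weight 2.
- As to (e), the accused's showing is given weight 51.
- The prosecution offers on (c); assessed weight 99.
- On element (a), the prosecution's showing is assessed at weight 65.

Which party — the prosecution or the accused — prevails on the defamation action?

accused

Stage 1 (prosecution, the balance of probabilities, weight is at least 51): (a) 65 ≥ 51 — meets; (b) 64 ≥ 51 — meets.
  Stage 1 carried; the burden remains with the prosecution.
Stage 2 (prosecution, clear and convincing evidence, weight is at least 79): (c) net 99−2=97 ≥ 79 — meets.
  The prosecution carries Stage 2; the accused now bears the burden.
Stage 3 (accused, the balance of probabilities, weight is at least 51): (d) 62 ≥ 51 — meets; (e) 51 ≥ 51 — meets.
  Stage 3 is satisfied; the onus moves to the prosecution.
Stage 4 (prosecution, clear and convincing evidence, weight is at least 79): (f) 75 < 79 — fails.
  Stage 4 not carried; the prosecution fails its burden.
The analysis ends at Stage 4; the accused prevails.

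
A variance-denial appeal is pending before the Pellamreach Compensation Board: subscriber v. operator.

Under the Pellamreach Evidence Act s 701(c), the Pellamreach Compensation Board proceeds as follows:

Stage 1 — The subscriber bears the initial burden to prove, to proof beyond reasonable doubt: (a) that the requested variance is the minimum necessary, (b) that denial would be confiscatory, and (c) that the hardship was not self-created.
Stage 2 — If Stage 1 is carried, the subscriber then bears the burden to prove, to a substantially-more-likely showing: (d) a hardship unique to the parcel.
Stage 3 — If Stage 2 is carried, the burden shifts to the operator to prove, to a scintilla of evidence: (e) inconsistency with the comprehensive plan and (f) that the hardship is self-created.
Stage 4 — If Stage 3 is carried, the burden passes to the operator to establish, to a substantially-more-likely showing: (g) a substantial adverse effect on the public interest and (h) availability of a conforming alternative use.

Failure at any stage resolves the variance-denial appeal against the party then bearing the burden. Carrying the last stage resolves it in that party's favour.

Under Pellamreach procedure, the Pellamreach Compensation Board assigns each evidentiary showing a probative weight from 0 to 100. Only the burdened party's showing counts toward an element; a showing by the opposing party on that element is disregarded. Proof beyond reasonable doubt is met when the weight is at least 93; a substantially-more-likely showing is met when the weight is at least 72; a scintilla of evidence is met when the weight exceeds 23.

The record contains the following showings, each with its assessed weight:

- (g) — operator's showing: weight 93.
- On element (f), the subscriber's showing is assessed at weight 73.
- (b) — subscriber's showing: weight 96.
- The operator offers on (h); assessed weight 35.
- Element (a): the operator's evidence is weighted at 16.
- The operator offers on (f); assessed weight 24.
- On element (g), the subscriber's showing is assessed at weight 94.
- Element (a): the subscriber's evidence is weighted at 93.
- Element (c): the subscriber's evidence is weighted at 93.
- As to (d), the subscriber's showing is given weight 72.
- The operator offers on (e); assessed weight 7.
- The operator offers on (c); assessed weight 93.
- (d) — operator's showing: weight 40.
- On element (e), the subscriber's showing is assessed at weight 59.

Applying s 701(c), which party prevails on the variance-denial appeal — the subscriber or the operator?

subscriber

Stage 1 — burden on subscriber; standard: proof beyond reasonable doubt (weight is at least 93).
    (a): 93 (operator's 16 disregarded) ≥ 93 [met]
    (b): 96 ≥ 93 [met]
    (c): 93 (operator's 93 disregarded) ≥ 93 [met]
  Stage 1 is satisfied; the subscriber continues to bear the burden.
Stage 2 — burden on subscriber; standard: a substantially-more-likely showing (weight is at least 72).
    (d): 72 (operator's 40 disregarded) ≥ 72 [met]
  All elements met. The burden passes to the operator.
Stage 3 — burden on operator; standard: a scintilla of evidence (weight exceeds 23).
    (e): 7 (subscriber's 59 disregarded) ≤ 23 [not met]
    (f): 24 (subscriber's 73 disregarded) > 23 [met]
  The operator does not carry Stage 3.
So the subscriber prevails.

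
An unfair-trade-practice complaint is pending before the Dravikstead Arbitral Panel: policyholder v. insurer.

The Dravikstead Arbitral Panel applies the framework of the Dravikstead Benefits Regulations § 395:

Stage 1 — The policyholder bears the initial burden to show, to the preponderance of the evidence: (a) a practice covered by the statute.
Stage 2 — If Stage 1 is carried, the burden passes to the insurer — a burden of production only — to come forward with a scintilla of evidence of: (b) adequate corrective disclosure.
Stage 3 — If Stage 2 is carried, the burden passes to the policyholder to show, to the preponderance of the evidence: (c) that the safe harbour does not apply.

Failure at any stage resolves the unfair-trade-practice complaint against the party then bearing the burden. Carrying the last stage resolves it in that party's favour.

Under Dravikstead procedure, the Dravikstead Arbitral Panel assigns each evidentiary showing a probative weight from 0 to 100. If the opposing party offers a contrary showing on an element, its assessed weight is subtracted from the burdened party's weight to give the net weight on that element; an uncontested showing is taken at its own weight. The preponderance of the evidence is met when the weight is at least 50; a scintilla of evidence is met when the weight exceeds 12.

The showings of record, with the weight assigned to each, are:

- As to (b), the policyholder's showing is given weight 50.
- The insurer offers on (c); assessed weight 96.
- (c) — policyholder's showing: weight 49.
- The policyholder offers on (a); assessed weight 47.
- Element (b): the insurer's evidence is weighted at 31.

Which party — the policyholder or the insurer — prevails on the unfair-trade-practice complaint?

Stage 1 (policyholder, the preponderance of the evidence, weight is at least 50): (a) 47 < 50 — fails.
  The policyholder does not carry Stage 1.
The analysis ends at Stage 1; the insurer prevails.

insurer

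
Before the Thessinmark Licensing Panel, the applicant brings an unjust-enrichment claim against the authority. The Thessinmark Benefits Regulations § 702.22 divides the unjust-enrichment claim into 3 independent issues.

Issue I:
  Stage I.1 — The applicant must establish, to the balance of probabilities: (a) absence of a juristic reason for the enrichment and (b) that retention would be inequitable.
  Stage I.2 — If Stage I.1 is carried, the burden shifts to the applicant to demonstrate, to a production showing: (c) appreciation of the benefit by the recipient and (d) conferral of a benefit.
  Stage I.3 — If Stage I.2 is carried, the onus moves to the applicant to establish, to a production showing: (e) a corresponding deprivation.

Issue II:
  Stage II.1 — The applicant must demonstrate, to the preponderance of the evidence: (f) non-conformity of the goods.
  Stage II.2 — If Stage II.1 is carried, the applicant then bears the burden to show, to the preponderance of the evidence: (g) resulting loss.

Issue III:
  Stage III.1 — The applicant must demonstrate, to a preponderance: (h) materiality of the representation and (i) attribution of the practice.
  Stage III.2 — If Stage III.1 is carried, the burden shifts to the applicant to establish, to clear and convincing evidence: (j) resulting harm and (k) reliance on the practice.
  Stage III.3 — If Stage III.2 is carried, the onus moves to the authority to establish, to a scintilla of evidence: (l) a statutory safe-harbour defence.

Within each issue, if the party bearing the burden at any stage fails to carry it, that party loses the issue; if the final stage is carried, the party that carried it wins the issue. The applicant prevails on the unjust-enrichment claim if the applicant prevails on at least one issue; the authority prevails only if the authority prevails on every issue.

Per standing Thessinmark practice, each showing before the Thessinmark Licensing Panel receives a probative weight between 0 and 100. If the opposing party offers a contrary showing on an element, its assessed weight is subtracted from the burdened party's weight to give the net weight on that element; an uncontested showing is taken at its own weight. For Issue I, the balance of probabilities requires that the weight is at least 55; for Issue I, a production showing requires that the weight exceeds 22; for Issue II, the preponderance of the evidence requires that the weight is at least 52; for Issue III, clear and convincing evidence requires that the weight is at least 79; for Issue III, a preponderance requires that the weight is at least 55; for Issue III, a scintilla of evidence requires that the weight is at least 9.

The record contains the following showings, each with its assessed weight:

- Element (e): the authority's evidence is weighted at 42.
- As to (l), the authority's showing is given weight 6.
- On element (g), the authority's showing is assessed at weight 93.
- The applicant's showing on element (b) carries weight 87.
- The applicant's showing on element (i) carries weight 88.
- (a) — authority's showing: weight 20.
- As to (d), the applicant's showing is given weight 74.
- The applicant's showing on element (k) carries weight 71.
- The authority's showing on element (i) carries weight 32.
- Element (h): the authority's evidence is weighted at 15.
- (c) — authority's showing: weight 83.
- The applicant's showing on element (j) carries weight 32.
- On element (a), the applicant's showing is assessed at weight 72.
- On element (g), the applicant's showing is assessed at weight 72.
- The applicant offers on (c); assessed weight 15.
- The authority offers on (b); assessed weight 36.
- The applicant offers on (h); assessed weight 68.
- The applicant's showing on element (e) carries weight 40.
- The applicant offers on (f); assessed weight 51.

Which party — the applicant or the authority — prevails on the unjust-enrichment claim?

— Issue I —
Stage I.1 (applicant, the balance of probabilities, weight is at least 55): (a) net 72−20=52 < 55 — fails; (b) net 87−36=51 < 55 — fails.
  Not every element is met, so the applicant fails to carry Stage I.1.
The analysis ends at Stage I.1; the authority prevails on this issue.
— Issue II —
Stage II.1 — burden on applicant; standard: the preponderance of the evidence (weight is at least 52).
    (f): 51 < 52 [not met]
  The applicant does not carry Stage II.1.
The authority prevails on this issue.
— Issue III —
Stage III.1 (applicant, a preponderance, weight is at least 55): (h) net 68−15=53 < 55 — fails; (i) net 88−32=56 ≥ 55 — meets.
  Not every element is met, so the applicant fails to carry Stage III.1.
The analysis ends at Stage III.1; the authority prevails on this issue.
Per-issue: Issue I → authority; Issue II → authority; Issue III → authority. The applicant must prevail on at least one issue; overall, the authority prevails.

authority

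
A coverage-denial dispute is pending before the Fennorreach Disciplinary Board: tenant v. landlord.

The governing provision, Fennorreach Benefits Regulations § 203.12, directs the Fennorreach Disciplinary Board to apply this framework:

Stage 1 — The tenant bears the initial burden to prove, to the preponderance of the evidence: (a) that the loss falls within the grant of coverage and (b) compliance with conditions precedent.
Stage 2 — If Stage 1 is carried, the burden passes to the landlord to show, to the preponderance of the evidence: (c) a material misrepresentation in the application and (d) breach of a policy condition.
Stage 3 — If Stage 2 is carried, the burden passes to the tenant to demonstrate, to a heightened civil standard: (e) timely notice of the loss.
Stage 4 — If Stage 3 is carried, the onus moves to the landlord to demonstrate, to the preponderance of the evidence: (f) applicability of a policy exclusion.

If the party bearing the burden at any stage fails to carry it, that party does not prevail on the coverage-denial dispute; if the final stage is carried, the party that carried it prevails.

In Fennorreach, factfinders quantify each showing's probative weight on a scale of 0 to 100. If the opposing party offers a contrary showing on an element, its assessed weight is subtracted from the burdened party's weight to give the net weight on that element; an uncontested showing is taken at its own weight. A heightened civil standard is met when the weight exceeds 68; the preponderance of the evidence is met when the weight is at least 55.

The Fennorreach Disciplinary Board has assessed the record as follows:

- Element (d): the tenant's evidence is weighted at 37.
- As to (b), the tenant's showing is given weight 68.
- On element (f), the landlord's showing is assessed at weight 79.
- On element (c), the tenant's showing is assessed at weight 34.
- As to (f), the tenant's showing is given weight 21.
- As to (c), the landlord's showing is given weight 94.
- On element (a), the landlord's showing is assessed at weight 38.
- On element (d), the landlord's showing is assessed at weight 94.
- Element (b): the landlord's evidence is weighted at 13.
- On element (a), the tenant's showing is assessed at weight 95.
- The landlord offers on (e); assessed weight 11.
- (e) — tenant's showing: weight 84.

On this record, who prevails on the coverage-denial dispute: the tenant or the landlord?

landlord

Stage 1 — burden on tenant; standard: the preponderance of the evidence (weight is at least 55).
    (a): 95 − 38 = 57 ≥ 55 [met]
    (b): 68 − 13 = 55 ≥ 55 [met]
  The tenant carries Stage 1; the landlord now bears the burden.
Stage 2 — burden on landlord; standard: the preponderance of the evidence (weight is at least 55).
    (c): 94 − 34 = 60 ≥ 55 [met]
    (d): 94 − 37 = 57 ≥ 55 [met]
  All elements met. The burden passes to the tenant.
Stage 3 — burden on tenant; standard: a heightened civil standard (weight exceeds 68).
    (e): 84 − 11 = 73 > 68 [met]
  All elements met. The burden passes to the landlord.
Stage 4 — burden on landlord; standard: the preponderance of the evidence (weight is at least 55).
    (f): 79 − 21 = 58 ≥ 55 [met]
  The landlord carries the last stage.
All stages carried — the landlord prevails.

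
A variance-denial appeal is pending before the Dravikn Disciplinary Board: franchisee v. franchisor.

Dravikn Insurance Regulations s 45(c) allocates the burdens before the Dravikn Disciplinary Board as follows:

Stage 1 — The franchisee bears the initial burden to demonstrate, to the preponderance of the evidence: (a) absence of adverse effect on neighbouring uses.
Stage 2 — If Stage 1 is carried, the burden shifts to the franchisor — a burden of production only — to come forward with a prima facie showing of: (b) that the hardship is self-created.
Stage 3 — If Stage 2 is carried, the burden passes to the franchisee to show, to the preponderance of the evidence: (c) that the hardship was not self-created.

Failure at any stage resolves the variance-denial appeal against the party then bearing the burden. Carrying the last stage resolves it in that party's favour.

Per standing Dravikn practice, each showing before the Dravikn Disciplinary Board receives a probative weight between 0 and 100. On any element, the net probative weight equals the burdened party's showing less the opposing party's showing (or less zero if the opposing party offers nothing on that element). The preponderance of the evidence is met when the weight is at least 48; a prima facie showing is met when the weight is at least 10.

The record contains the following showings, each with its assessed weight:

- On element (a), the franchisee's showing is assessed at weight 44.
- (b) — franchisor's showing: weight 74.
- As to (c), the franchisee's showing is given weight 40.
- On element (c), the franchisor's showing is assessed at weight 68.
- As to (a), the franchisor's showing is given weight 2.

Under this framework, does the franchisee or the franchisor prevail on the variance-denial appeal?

Stage 1 (franchisee, the preponderance of the evidence, weight is at least 48): (a) net 44−2=42 < 48 — fails.
  Stage 1 not carried; the franchisee fails its burden.
The franchisor prevails.

franchisor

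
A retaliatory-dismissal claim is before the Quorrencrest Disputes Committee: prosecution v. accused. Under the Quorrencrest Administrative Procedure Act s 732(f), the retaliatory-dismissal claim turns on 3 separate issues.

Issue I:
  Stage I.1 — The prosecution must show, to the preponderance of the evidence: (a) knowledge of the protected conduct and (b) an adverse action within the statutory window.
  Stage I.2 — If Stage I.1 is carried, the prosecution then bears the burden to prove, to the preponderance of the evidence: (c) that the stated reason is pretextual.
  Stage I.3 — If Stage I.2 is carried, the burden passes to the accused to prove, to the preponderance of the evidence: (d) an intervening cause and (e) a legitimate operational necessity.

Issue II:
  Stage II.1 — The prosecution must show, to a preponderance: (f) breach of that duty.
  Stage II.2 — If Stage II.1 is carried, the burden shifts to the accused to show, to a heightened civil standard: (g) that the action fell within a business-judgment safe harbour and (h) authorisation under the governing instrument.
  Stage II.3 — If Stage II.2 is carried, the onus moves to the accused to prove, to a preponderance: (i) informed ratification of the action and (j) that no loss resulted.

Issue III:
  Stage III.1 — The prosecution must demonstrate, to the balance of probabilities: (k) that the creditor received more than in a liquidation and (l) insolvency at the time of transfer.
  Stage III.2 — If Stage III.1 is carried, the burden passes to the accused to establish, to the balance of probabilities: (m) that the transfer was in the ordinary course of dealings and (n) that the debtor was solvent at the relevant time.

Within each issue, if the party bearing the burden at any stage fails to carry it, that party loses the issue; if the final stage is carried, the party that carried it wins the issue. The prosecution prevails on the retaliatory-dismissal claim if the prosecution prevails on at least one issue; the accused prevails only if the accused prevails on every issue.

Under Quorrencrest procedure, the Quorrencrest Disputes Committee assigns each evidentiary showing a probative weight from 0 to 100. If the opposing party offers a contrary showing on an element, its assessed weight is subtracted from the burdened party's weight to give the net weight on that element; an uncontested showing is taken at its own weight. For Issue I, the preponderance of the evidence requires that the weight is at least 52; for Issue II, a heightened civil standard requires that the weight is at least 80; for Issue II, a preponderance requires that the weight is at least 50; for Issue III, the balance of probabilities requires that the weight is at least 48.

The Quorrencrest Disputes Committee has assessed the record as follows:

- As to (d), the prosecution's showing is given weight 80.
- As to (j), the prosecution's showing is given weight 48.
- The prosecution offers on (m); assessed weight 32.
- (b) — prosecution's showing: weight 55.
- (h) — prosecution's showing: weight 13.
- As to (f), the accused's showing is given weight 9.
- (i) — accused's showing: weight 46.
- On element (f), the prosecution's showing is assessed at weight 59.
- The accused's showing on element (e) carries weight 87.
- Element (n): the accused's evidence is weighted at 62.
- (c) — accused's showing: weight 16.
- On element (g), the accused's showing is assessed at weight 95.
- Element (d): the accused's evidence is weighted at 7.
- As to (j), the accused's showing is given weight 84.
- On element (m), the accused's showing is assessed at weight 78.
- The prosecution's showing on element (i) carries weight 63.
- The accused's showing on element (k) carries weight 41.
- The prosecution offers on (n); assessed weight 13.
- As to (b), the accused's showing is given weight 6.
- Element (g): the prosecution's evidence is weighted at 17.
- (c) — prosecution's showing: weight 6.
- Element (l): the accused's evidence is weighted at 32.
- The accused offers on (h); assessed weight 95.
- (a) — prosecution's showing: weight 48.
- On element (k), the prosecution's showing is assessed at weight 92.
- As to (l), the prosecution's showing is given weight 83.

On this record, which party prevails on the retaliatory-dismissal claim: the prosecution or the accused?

— Issue I —
At Stage I.1 the prosecution must meet the preponderance of the evidence (weight is at least 52): on (a) the weight is 48, < 52, so (a) does not meet the standard; on (b) the weight is 55 less the opposing 6 gives net 49, < 52, so (b) does not meet the standard.
  The prosecution does not carry Stage I.1.
The accused prevails on this issue.
— Issue II —
Stage II.1 (prosecution, a preponderance, weight is at least 50): (f) net 59−9=50 ≥ 50 — meets.
  Stage II.1 is satisfied; the onus moves to the accused.
Stage II.2 (accused, a heightened civil standard, weight is at least 80): (g) net 95−17=78 < 80 — fails; (h) net 95−13=82 ≥ 80 — meets.
  The accused does not carry Stage II.2.
The prosecution prevails on this issue.
— Issue III —
Stage III.1 — burden on prosecution; standard: the balance of probabilities (weight is at least 48).
    (k): 92 − 41 = 51 ≥ 48 [met]
    (l): 83 − 32 = 51 ≥ 48 [met]
  Stage III.1 is satisfied; the onus moves to the accused.
Stage III.2 — burden on accused; standard: the balance of probabilities (weight is at least 48).
    (m): 78 − 32 = 46 < 48 [not met]
    (n): 62 − 13 = 49 ≥ 48 [met]
  The accused does not carry Stage III.2.
So the prosecution prevails on this issue.
Per-issue: Issue I → accused; Issue II → prosecution; Issue III → prosecution. The prosecution must prevail on at least one issue; overall, the prosecution prevails.

prosecution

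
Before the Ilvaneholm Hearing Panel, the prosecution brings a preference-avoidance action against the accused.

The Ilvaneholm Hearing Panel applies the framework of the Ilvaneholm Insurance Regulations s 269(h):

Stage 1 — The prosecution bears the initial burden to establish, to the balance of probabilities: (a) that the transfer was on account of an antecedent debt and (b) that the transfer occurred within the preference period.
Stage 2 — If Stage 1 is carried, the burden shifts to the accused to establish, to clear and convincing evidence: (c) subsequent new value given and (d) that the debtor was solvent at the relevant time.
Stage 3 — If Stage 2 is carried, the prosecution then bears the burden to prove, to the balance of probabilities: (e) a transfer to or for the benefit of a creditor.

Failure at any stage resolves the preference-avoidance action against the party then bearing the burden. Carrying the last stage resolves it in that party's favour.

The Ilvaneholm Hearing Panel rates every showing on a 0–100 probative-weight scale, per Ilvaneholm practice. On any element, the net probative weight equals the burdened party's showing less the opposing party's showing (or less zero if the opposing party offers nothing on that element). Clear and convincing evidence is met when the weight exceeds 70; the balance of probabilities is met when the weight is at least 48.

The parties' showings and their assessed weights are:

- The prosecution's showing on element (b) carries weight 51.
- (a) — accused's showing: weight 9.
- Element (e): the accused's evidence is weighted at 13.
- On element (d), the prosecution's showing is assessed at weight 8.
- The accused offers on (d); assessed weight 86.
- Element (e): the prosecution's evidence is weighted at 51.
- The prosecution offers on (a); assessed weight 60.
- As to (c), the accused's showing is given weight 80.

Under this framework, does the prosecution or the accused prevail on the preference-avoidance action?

accused

Stage 1 — burden on prosecution; standard: the balance of probabilities (weight is at least 48).
    (a): 60 − 9 = 51 ≥ 48 [met]
    (b): 51 ≥ 48 [met]
  The prosecution carries Stage 1; the accused now bears the burden.
Stage 2 — burden on accused; standard: clear and convincing evidence (weight exceeds 70).
    (c): 80 > 70 [met]
    (d): 86 − 8 = 78 > 70 [met]
  The accused carries Stage 2; the prosecution now bears the burden.
Stage 3 — burden on prosecution; standard: the balance of probabilities (weight is at least 48).
    (e): 51 − 13 = 38 < 48 [not met]
  The prosecution does not carry Stage 3.
The analysis ends at Stage 3; the accused prevails.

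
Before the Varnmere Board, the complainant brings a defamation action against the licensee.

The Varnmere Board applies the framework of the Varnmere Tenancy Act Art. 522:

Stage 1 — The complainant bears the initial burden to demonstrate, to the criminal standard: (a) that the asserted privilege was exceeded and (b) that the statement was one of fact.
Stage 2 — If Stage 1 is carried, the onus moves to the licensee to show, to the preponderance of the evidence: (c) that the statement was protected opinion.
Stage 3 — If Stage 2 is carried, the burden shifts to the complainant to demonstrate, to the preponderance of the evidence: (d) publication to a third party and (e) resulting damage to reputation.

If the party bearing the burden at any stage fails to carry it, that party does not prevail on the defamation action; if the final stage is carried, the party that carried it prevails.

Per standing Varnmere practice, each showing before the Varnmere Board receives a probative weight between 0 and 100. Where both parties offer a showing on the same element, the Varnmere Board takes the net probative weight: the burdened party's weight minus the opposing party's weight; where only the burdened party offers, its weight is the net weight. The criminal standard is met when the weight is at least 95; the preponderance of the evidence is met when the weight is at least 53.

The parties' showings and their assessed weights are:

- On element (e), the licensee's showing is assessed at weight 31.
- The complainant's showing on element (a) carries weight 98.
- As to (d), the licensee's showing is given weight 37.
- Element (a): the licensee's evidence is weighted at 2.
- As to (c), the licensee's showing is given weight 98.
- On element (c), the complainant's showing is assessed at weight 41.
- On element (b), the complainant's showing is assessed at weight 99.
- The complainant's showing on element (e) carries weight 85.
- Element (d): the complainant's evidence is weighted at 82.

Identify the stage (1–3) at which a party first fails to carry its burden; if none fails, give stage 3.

Stage 1 (complainant, the criminal standard, weight is at least 95): (a) net 98−2=96 ≥ 95 — meets; (b) 99 ≥ 95 — meets.
  Stage 1 is satisfied; the onus moves to the licensee.
Stage 2 (licensee, the preponderance of the evidence, weight is at least 53): (c) net 98−41=57 ≥ 53 — meets.
  Stage 2 carried; the burden shifts to the complainant.
Stage 3 (complainant, the preponderance of the evidence, weight is at least 53): (d) net 82−37=45 < 53 — fails; (e) net 85−31=54 ≥ 53 — meets.
  The complainant does not carry Stage 3.
The analysis ends at Stage 3; the licensee prevails.

stage 3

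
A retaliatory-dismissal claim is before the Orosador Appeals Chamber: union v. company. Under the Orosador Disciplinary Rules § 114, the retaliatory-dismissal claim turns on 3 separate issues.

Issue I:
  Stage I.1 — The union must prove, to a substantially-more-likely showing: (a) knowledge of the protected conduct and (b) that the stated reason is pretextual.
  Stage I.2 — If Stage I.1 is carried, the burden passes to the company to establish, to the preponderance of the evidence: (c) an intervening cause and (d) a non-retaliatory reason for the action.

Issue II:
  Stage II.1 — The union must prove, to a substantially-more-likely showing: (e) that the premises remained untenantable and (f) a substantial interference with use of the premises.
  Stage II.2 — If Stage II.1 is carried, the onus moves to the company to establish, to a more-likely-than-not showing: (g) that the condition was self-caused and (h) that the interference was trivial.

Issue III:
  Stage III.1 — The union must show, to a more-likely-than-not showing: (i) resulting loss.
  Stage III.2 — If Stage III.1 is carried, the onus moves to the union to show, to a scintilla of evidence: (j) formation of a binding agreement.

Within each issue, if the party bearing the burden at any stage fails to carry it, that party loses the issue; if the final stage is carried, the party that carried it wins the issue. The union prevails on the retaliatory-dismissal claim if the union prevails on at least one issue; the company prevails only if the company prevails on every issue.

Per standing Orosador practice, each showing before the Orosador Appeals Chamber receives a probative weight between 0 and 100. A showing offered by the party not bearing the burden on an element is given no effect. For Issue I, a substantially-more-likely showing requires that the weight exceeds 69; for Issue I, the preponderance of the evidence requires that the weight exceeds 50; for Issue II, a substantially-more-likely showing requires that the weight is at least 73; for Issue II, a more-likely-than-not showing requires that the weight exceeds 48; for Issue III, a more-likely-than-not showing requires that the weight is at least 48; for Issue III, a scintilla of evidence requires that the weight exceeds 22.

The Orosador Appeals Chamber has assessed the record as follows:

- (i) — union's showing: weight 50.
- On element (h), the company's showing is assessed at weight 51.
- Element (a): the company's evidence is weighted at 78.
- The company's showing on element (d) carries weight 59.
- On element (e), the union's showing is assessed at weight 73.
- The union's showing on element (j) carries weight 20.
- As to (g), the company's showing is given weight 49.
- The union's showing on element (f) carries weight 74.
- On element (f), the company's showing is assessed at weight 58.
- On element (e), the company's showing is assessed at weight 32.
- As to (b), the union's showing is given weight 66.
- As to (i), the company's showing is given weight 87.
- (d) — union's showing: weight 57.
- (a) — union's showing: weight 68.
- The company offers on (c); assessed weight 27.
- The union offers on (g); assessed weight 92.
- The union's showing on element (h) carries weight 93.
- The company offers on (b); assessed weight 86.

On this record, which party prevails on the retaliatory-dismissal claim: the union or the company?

— Issue I —
Stage I.1 (union, a substantially-more-likely showing, weight exceeds 69): (a) 68 (company's 78 disregarded) ≤ 69 — fails; (b) 66 (company's 86 disregarded) ≤ 69 — fails.
  Not every element is met, so the union fails to carry Stage I.1.
The company prevails on this issue.
— Issue II —
Stage II.1 — burden on union; standard: a substantially-more-likely showing (weight is at least 73).
    (e): 73 (company's 32 disregarded) ≥ 73 [met]
    (f): 74 (company's 58 disregarded) ≥ 73 [met]
  The union carries Stage II.1; the company now bears the burden.
Stage II.2 — burden on company; standard: a more-likely-than-not showing (weight exceeds 48).
    (g): 49 (union's 92 disregarded) > 48 [met]
    (h): 51 (union's 93 disregarded) > 48 [met]
  The company carries the last stage.
With every stage satisfied, the company prevails on this issue.
— Issue III —
Stage III.1 — burden on union; standard: a more-likely-than-not showing (weight is at least 48).
    (i): 50 (company's 87 disregarded) ≥ 48 [met]
  All elements met. The union retains the burden for Stage III.2.
Stage III.2 — burden on union; standard: a scintilla of evidence (weight exceeds 22).
    (j): 20 ≤ 22 [not met]
  Stage III.2 not carried; the union fails its burden.
The analysis ends at Stage III.2; the company prevails on this issue.
Per-issue: Issue I → company; Issue II → company; Issue III → company. The union must prevail on at least one issue; overall, the company prevails.

company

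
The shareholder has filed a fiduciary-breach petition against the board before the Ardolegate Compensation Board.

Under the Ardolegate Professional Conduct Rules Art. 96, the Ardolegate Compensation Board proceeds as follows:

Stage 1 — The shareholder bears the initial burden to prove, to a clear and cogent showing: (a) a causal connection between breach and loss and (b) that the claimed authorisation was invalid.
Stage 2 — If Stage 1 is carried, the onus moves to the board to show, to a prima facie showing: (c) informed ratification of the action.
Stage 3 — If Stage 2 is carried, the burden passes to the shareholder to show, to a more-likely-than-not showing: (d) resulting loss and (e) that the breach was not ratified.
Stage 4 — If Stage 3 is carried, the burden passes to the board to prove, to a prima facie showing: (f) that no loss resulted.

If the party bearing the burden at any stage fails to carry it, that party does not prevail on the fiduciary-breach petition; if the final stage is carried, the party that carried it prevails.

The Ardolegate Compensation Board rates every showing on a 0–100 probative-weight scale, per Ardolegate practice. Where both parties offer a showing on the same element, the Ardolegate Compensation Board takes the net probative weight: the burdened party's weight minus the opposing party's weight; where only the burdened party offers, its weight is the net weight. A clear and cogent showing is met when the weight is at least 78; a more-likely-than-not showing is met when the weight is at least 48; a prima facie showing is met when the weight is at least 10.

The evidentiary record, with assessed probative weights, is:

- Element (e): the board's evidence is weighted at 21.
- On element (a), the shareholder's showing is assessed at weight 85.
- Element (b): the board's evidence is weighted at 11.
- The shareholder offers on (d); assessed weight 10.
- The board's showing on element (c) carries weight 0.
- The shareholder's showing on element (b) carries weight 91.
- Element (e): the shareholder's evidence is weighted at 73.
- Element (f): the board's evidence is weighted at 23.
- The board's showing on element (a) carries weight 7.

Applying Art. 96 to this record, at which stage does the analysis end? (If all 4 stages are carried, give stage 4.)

stage 2

Stage 1 (shareholder, a clear and cogent showing, weight is at least 78): (a) net 85−7=78 ≥ 78 — meets; (b) net 91−11=80 ≥ 78 — meets.
  The shareholder carries Stage 1; the board now bears the burden.
Stage 2 (board, a prima facie showing, weight is at least 10): (c) 0 < 10 — fails.
  The board does not carry Stage 2.
The shareholder prevails.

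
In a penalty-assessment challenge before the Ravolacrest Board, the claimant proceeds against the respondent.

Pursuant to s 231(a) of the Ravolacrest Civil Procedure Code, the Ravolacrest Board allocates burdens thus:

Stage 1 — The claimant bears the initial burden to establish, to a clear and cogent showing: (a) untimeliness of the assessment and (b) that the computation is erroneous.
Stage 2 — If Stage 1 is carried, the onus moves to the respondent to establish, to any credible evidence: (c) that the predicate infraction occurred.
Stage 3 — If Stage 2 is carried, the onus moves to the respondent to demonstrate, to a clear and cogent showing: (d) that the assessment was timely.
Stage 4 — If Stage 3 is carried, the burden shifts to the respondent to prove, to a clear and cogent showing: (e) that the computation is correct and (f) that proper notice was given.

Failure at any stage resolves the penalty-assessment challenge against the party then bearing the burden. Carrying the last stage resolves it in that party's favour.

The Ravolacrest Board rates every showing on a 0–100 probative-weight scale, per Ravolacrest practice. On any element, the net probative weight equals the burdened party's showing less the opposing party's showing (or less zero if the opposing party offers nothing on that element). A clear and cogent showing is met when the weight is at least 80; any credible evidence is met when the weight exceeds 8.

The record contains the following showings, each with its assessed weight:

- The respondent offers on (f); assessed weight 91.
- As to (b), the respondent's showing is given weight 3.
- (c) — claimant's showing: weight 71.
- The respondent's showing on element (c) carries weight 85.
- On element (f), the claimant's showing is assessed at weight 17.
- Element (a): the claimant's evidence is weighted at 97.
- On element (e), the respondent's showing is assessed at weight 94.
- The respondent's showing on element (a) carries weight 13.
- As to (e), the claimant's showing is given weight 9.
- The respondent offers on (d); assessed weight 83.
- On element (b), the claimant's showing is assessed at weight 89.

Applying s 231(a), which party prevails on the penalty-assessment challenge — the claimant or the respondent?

At Stage 1 the claimant must meet a clear and cogent showing (weight is at least 80): on (a) the weight is 97 less the opposing 13 gives net 84, which does reach 80, so (a) meets the standard; on (b) the weight is 89 less the opposing 3 gives net 86, which does reach 80, so (b) meets the standard.
  Stage 1 carried; the burden shifts to the respondent.
At Stage 2 the respondent must meet any credible evidence (weight exceeds 8): on (c) the weight is 85 less the opposing 71 gives net 14, which does exceed 8, so (c) meets the standard.
  All elements met. The respondent retains the burden for Stage 3.
At Stage 3 the respondent must meet a clear and cogent showing (weight is at least 80): on (d) the weight is 83, ≥ 80, so (d) meets the standard.
  Stage 3 is satisfied; the respondent continues to bear the burden.
At Stage 4 the respondent must meet a clear and cogent showing (weight is at least 80): on (e) the weight is 94 less the opposing 9 gives net 85, which does reach 80, so (e) meets the standard; on (f) the weight is 91 less the opposing 17 gives net 74, < 80, so (f) does not meet the standard.
  Not every element is met, so the respondent fails to carry Stage 4.
The analysis ends at Stage 4; the claimant prevails.

claimant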